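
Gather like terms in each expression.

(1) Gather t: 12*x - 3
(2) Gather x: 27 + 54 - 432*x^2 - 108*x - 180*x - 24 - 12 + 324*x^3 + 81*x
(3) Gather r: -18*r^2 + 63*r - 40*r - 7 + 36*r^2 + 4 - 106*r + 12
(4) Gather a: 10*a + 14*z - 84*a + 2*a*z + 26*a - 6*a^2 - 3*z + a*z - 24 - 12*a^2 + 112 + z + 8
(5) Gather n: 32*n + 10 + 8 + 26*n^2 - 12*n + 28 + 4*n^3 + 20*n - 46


(1) = 12*x - 3
(2) = 324*x^3 - 432*x^2 - 207*x + 45
(3) = 18*r^2 - 83*r + 9
(4) = -18*a^2 + a*(3*z - 48) + 12*z + 96
(5) = 4*n^3 + 26*n^2 + 40*n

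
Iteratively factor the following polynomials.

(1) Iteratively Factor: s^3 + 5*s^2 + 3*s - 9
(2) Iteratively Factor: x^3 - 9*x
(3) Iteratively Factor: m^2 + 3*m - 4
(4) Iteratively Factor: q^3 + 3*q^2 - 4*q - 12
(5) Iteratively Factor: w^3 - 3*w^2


(1) = (s + 3)*(s^2 + 2*s - 3) = (s - 1)*(s + 3)*(s + 3)
(2) = (x)*(x^2 - 9) = x*(x - 3)*(x + 3)
(3) = (m + 4)*(m - 1)
(4) = (q - 2)*(q^2 + 5*q + 6) = (q - 2)*(q + 2)*(q + 3)
(5) = (w)*(w^2 - 3*w) = w^2*(w - 3)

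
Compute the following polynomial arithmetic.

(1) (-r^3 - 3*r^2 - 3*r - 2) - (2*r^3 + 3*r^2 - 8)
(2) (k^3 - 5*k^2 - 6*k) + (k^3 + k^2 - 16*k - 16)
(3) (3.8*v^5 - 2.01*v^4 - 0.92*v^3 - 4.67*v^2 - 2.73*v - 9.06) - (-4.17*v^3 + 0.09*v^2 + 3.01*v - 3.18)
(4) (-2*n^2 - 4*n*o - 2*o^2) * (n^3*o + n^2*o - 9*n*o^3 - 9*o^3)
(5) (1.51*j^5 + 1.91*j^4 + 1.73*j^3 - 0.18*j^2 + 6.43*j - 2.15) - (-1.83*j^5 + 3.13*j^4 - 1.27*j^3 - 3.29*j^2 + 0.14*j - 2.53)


(1) = -3*r^3 - 6*r^2 - 3*r + 6
(2) = 2*k^3 - 4*k^2 - 22*k - 16
(3) = 3.8*v^5 - 2.01*v^4 + 3.25*v^3 - 4.76*v^2 - 5.74*v - 5.88
(4) = -2*n^5*o - 4*n^4*o^2 - 2*n^4*o + 16*n^3*o^3 - 4*n^3*o^2 + 36*n^2*o^4 + 16*n^2*o^3 + 18*n*o^5 + 36*n*o^4 + 18*o^5
(5) = 3.34*j^5 - 1.22*j^4 + 3.0*j^3 + 3.11*j^2 + 6.29*j + 0.38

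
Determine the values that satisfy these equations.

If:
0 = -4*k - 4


Then:
k = -1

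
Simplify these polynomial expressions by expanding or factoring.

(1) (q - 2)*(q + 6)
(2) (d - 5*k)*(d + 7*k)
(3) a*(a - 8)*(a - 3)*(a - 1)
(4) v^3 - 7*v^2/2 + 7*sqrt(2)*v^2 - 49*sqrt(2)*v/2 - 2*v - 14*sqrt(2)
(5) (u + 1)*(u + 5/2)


(1) = q^2 + 4*q - 12
(2) = d^2 + 2*d*k - 35*k^2
(3) = a^4 - 12*a^3 + 35*a^2 - 24*a
(4) = (v - 4)*(v + 1/2)*(v + 7*sqrt(2))
(5) = u^2 + 7*u/2 + 5/2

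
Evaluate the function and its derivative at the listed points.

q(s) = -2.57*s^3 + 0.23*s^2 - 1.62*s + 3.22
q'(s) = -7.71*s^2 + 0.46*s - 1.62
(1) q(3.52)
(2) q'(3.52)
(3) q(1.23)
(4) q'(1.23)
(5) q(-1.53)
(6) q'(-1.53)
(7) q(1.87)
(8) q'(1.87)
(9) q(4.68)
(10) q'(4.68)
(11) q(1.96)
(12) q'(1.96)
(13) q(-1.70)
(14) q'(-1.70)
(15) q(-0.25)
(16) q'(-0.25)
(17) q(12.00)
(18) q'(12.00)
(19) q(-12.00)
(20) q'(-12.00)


(1) = -111.72
(2) = -95.53
(3) = -3.21
(4) = -12.72
(5) = 15.44
(6) = -20.37
(7) = -15.81
(8) = -27.72
(9) = -262.76
(10) = -168.33
(11) = -18.42
(12) = -30.34
(13) = 19.27
(14) = -24.68
(15) = 3.68
(16) = -2.22
(17) = -4424.06
(18) = -1106.34
(19) = 4496.74
(20) = -1117.38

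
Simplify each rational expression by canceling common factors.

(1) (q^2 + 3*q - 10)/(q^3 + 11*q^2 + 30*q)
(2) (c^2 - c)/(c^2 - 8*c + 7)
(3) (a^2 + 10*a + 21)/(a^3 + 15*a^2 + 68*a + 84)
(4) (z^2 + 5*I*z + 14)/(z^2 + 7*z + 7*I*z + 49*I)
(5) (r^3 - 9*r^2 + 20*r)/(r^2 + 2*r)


(1) = (q - 2)/(q^2 + 6*q)
(2) = c/(c - 7)
(3) = (a + 3)/(a^2 + 8*a + 12)
(4) = (z - 2*I)/(z + 7)
(5) = (r^2 - 9*r + 20)/(r + 2)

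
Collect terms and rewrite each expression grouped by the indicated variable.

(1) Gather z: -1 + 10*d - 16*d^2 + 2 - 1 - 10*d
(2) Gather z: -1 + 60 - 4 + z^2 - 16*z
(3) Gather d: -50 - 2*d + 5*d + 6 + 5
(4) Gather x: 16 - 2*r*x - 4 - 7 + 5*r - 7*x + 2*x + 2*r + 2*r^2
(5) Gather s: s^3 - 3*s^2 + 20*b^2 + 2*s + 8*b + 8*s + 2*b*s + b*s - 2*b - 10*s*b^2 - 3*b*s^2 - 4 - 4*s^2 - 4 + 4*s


(1) = -16*d^2
(2) = z^2 - 16*z + 55
(3) = 3*d - 39
(4) = 2*r^2 + 7*r + x*(-2*r - 5) + 5
(5) = 20*b^2 + 6*b + s^3 + s^2*(-3*b - 7) + s*(-10*b^2 + 3*b + 14) - 8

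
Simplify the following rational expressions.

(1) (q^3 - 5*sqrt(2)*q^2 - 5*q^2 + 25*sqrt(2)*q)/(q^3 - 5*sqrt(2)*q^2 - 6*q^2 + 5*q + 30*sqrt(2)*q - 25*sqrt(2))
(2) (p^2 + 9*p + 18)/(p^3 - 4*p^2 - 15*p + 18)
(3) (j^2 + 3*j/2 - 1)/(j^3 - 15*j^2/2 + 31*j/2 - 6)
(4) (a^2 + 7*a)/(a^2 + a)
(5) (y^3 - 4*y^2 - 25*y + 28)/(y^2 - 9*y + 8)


(1) = q/(q - 1)
(2) = (p + 6)/(p^2 - 7*p + 6)
(3) = (j + 2)/(j^2 - 7*j + 12)
(4) = (a + 7)/(a + 1)
(5) = (y^2 - 3*y - 28)/(y - 8)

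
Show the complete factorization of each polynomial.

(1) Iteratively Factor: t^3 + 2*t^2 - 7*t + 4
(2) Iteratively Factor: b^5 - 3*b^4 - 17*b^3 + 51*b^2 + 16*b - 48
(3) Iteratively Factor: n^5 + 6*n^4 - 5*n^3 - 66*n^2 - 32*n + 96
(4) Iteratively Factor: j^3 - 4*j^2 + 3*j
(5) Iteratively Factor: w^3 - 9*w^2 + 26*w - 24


(1) = (t + 4)*(t^2 - 2*t + 1) = (t - 1)*(t + 4)*(t - 1)
(2) = (b - 3)*(b^4 - 17*b^2 + 16) = (b - 3)*(b + 4)*(b^3 - 4*b^2 - b + 4) = (b - 3)*(b + 1)*(b + 4)*(b^2 - 5*b + 4) = (b - 4)*(b - 3)*(b + 1)*(b + 4)*(b - 1)
(3) = (n + 4)*(n^4 + 2*n^3 - 13*n^2 - 14*n + 24) = (n + 4)^2*(n^3 - 2*n^2 - 5*n + 6) = (n - 3)*(n + 4)^2*(n^2 + n - 2) = (n - 3)*(n + 2)*(n + 4)^2*(n - 1)
(4) = (j - 3)*(j^2 - j) = (j - 3)*(j - 1)*(j)
(5) = (w - 2)*(w^2 - 7*w + 12) = (w - 4)*(w - 2)*(w - 3)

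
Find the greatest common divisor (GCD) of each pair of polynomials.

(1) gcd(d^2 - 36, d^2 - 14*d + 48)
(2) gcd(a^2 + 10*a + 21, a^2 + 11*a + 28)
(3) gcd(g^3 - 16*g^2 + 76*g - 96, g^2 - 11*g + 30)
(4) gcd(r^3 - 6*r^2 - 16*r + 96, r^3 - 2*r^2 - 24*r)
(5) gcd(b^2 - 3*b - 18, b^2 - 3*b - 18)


(1) = d - 6
(2) = a + 7
(3) = g - 6
(4) = r^2 - 2*r - 24
(5) = b^2 - 3*b - 18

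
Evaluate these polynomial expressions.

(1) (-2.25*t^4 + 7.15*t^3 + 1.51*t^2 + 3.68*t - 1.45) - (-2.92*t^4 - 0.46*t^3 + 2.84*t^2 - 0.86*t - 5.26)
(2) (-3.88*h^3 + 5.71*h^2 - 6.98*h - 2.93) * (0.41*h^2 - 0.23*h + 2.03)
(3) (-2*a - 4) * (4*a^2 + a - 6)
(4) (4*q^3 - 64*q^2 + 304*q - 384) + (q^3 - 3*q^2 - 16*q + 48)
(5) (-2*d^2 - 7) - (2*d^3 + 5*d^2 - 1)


(1) = 0.67*t^4 + 7.61*t^3 - 1.33*t^2 + 4.54*t + 3.81
(2) = -1.5908*h^5 + 3.2335*h^4 - 12.0515*h^3 + 11.9954*h^2 - 13.4955*h - 5.9479
(3) = -8*a^3 - 18*a^2 + 8*a + 24
(4) = 5*q^3 - 67*q^2 + 288*q - 336
(5) = -2*d^3 - 7*d^2 - 6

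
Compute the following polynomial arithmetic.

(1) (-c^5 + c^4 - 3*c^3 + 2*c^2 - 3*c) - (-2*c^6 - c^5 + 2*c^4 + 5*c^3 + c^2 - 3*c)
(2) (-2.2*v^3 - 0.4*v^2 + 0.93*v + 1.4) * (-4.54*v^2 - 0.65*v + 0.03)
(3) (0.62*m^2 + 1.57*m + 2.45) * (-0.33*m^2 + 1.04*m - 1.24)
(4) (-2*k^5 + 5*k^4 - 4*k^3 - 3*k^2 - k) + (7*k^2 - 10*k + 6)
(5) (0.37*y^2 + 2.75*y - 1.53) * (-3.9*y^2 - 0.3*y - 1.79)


(1) = 2*c^6 - c^4 - 8*c^3 + c^2
(2) = 9.988*v^5 + 3.246*v^4 - 4.0282*v^3 - 6.9725*v^2 - 0.8821*v + 0.042
(3) = -0.2046*m^4 + 0.1267*m^3 + 0.0555*m^2 + 0.6012*m - 3.038
(4) = -2*k^5 + 5*k^4 - 4*k^3 + 4*k^2 - 11*k + 6
(5) = -1.443*y^4 - 10.836*y^3 + 4.4797*y^2 - 4.4635*y + 2.7387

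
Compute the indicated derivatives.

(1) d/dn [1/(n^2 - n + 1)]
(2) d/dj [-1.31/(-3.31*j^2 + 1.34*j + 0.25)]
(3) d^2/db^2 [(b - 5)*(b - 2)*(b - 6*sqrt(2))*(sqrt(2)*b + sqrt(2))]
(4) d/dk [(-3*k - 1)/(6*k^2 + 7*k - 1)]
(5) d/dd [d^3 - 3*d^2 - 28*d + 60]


(1) = (1 - 2*n)/(n^2 - n + 1)^2
(2) = (1.7554 - 8.6722*j)/(-3.31*j^2 + 1.34*j + 0.25)^2
(3) = 12*sqrt(2)*b^2 - 72*b - 36*sqrt(2)*b + 6*sqrt(2) + 144
(4) = 2*(9*k^2 + 6*k + 5)/(36*k^4 + 84*k^3 + 37*k^2 - 14*k + 1)
(5) = 3*d^2 - 6*d - 28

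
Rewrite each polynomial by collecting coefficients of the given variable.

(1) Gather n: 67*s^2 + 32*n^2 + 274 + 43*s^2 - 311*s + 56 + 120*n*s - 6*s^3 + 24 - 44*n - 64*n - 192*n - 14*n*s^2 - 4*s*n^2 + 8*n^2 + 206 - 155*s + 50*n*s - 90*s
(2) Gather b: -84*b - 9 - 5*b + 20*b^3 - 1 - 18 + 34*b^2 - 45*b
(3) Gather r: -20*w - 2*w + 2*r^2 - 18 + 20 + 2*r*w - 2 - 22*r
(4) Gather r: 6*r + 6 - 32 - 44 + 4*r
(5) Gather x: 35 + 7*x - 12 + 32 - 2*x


(1) = n^2*(40 - 4*s) + n*(-14*s^2 + 170*s - 300) - 6*s^3 + 110*s^2 - 556*s + 560
(2) = 20*b^3 + 34*b^2 - 134*b - 28
(3) = 2*r^2 + r*(2*w - 22) - 22*w
(4) = 10*r - 70
(5) = 5*x + 55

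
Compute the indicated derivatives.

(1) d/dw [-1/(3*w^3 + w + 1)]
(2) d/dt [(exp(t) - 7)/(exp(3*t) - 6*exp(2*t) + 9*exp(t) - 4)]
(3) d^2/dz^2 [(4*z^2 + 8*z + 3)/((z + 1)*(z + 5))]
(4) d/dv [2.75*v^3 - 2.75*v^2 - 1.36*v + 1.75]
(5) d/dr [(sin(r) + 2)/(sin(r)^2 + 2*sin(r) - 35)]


(1) = (9*w^2 + 1)/(3*w^3 + w + 1)^2
(2) = (-2*exp(2*t) + 25*exp(t) - 59)*exp(t)/(exp(5*t) - 11*exp(4*t) + 43*exp(3*t) - 73*exp(2*t) + 56*exp(t) - 16)
(3) = 2*(-16*z^3 - 51*z^2 - 66*z - 47)/(z^6 + 18*z^5 + 123*z^4 + 396*z^3 + 615*z^2 + 450*z + 125)
(4) = 8.25*v^2 - 5.5*v - 1.36
(5) = (-4*sin(r) + cos(r)^2 - 40)*cos(r)/(sin(r)^2 + 2*sin(r) - 35)^2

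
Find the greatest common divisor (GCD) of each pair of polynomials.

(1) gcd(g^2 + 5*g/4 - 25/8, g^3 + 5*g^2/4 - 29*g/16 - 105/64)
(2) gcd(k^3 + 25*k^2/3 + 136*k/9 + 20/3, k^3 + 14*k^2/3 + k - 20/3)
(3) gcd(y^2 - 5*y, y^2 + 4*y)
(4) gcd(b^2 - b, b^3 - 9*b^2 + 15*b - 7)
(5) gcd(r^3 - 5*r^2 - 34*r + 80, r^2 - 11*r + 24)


(1) = g - 5/4
(2) = gcd((k + 2/3)*(k + 5/3)*(k + 6), (k - 1)*(k + 5/3)*(k + 4)) = k + 5/3
(3) = y
(4) = b - 1
(5) = r - 8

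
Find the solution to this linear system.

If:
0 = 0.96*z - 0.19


Then:
z = 0.20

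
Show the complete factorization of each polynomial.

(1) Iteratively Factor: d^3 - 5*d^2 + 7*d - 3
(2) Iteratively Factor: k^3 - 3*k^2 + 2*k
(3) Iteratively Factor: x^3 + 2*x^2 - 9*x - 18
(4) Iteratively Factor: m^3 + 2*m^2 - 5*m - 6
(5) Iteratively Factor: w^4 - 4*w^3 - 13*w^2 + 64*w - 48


(1) = (d - 3)*(d^2 - 2*d + 1) = (d - 3)*(d - 1)*(d - 1)
(2) = (k - 1)*(k^2 - 2*k) = (k - 2)*(k - 1)*(k)
(3) = (x + 2)*(x^2 - 9) = (x - 3)*(x + 2)*(x + 3)
(4) = (m - 2)*(m^2 + 4*m + 3) = (m - 2)*(m + 1)*(m + 3)
(5) = (w - 4)*(w^3 - 13*w + 12) = (w - 4)*(w + 4)*(w^2 - 4*w + 3) = (w - 4)*(w - 1)*(w + 4)*(w - 3)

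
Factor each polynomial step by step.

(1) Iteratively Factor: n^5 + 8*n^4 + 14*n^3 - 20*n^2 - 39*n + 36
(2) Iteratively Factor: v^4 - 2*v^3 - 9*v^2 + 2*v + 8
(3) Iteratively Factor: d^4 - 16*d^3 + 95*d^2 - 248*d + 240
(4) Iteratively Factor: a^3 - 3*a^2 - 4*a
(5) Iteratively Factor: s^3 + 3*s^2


(1) = (n + 4)*(n^4 + 4*n^3 - 2*n^2 - 12*n + 9) = (n - 1)*(n + 4)*(n^3 + 5*n^2 + 3*n - 9) = (n - 1)*(n + 3)*(n + 4)*(n^2 + 2*n - 3) = (n - 1)^2*(n + 3)*(n + 4)*(n + 3)
(2) = (v - 4)*(v^3 + 2*v^2 - v - 2) = (v - 4)*(v + 1)*(v^2 + v - 2) = (v - 4)*(v + 1)*(v + 2)*(v - 1)
(3) = (d - 5)*(d^3 - 11*d^2 + 40*d - 48) = (d - 5)*(d - 4)*(d^2 - 7*d + 12) = (d - 5)*(d - 4)*(d - 3)*(d - 4)
(4) = (a - 4)*(a^2 + a) = (a - 4)*(a + 1)*(a)
(5) = (s + 3)*(s^2) = s*(s + 3)*(s)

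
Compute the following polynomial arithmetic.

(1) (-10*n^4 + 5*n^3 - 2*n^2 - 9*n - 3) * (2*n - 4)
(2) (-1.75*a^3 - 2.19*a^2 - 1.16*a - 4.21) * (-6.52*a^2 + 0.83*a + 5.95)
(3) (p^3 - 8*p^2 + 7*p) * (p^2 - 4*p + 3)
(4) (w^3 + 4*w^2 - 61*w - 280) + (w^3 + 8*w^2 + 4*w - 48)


(1) = -20*n^5 + 50*n^4 - 24*n^3 - 10*n^2 + 30*n + 12
(2) = 11.41*a^5 + 12.8263*a^4 - 4.667*a^3 + 13.4559*a^2 - 10.3963*a - 25.0495
(3) = p^5 - 12*p^4 + 42*p^3 - 52*p^2 + 21*p
(4) = 2*w^3 + 12*w^2 - 57*w - 328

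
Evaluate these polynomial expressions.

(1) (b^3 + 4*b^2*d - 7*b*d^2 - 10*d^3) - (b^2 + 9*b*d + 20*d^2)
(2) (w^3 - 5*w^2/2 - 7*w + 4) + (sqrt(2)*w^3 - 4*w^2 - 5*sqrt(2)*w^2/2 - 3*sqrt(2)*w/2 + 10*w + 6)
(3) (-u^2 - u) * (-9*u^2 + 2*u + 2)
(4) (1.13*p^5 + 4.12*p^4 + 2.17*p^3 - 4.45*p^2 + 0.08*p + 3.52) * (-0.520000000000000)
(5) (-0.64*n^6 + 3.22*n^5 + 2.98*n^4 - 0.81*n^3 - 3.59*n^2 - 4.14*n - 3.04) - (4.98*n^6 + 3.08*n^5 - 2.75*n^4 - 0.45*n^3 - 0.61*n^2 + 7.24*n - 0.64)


(1) = b^3 + 4*b^2*d - b^2 - 7*b*d^2 - 9*b*d - 10*d^3 - 20*d^2
(2) = w^3 + sqrt(2)*w^3 - 13*w^2/2 - 5*sqrt(2)*w^2/2 - 3*sqrt(2)*w/2 + 3*w + 10
(3) = 9*u^4 + 7*u^3 - 4*u^2 - 2*u
(4) = -0.5876*p^5 - 2.1424*p^4 - 1.1284*p^3 + 2.314*p^2 - 0.0416*p - 1.8304
(5) = -5.62*n^6 + 0.14*n^5 + 5.73*n^4 - 0.36*n^3 - 2.98*n^2 - 11.38*n - 2.4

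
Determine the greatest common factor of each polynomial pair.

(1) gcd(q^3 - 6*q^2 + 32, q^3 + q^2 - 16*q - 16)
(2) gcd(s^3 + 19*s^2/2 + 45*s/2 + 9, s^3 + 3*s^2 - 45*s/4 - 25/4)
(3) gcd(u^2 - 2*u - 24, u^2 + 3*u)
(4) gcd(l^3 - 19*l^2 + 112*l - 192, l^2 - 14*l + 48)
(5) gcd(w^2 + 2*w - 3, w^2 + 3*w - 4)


(1) = gcd((q - 4)^2*(q + 2), (q - 4)*(q + 1)*(q + 4)) = q - 4
(2) = s + 1/2
(3) = 1
(4) = gcd((l - 8)^2*(l - 3), (l - 8)*(l - 6)) = l - 8
(5) = gcd((w - 1)*(w + 3), (w - 1)*(w + 4)) = w - 1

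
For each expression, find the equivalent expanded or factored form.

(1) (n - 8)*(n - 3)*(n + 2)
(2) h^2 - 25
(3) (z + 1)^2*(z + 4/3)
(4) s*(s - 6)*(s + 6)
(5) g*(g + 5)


(1) = n^3 - 9*n^2 + 2*n + 48
(2) = (h - 5)*(h + 5)
(3) = z^3 + 10*z^2/3 + 11*z/3 + 4/3
(4) = s^3 - 36*s
(5) = g^2 + 5*g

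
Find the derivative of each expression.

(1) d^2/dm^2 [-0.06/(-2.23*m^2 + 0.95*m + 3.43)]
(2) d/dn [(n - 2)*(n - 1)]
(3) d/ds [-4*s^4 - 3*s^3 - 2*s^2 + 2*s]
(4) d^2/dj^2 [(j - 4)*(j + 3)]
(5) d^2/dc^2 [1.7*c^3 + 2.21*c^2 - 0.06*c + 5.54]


(1) = (0.596748*m^2 - 0.25422*m - 0.06*(4.46*m - 0.95)*(8.92*m - 1.9) - 0.917868)/(-2.23*m^2 + 0.95*m + 3.43)^3
(2) = 2*n - 3
(3) = -16*s^3 - 9*s^2 - 4*s + 2
(4) = 2
(5) = 10.2*c + 4.42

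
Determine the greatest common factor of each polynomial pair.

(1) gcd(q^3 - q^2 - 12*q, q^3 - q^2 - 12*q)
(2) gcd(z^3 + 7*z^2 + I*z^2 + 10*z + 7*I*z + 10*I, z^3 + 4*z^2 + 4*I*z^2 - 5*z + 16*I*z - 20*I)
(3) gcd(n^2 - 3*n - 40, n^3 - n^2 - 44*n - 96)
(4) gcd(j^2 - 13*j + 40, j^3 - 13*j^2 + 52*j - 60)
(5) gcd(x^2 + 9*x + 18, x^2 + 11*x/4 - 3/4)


(1) = q^3 - q^2 - 12*q
(2) = z + 5
(3) = n - 8
(4) = j - 5
(5) = gcd((x + 3)*(x + 6), (x - 1/4)*(x + 3)) = x + 3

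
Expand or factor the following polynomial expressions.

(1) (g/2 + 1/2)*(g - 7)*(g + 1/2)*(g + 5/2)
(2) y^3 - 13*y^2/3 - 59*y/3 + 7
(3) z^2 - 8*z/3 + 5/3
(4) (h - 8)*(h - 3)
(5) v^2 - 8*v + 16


(1) = g^4/2 - 3*g^3/2 - 95*g^2/8 - 57*g/4 - 35/8
(2) = (y - 7)*(y - 1/3)*(y + 3)
(3) = (z - 5/3)*(z - 1)
(4) = h^2 - 11*h + 24
(5) = (v - 4)^2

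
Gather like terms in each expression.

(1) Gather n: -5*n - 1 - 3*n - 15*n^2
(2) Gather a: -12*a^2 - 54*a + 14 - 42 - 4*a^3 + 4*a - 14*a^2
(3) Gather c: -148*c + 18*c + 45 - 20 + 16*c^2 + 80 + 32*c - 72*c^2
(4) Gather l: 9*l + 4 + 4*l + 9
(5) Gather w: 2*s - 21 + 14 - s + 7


(1) = -15*n^2 - 8*n - 1
(2) = -4*a^3 - 26*a^2 - 50*a - 28
(3) = -56*c^2 - 98*c + 105
(4) = 13*l + 13
(5) = s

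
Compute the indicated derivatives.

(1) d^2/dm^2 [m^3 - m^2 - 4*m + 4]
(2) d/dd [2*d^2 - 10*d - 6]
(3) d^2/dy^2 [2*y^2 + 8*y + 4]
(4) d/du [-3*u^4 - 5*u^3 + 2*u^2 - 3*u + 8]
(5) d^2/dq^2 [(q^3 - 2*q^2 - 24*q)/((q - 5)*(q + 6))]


(1) = 6*m - 2
(2) = 4*d - 10
(3) = 4
(4) = -12*u^3 - 15*u^2 + 4*u - 3
(5) = 18*(q^3 - 30*q^2 + 60*q - 280)/(q^6 + 3*q^5 - 87*q^4 - 179*q^3 + 2610*q^2 + 2700*q - 27000)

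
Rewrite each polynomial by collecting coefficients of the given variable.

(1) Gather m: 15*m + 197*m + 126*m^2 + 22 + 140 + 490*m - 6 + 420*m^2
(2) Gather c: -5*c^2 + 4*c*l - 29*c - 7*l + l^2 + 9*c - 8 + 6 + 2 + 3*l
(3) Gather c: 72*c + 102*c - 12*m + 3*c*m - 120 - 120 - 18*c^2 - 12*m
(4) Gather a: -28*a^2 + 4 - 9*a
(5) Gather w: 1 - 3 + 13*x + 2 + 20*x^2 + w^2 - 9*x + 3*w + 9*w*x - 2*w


(1) = 546*m^2 + 702*m + 156
(2) = -5*c^2 + c*(4*l - 20) + l^2 - 4*l
(3) = -18*c^2 + c*(3*m + 174) - 24*m - 240
(4) = -28*a^2 - 9*a + 4
(5) = w^2 + w*(9*x + 1) + 20*x^2 + 4*x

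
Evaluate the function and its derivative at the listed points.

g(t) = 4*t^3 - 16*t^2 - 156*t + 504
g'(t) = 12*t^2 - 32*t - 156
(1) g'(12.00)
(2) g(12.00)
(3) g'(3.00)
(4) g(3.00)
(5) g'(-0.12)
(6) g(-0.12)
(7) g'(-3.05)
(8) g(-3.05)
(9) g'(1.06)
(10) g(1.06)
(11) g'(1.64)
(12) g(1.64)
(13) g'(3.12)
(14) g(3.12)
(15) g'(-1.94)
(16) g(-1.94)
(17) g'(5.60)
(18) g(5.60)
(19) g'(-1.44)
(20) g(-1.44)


(1) = 1188.00
(2) = 3240.00
(3) = -144.00
(4) = 0.00
(5) = -151.99
(6) = 522.48
(7) = 53.23
(8) = 717.47
(9) = -176.44
(10) = 325.43
(11) = -176.20
(12) = 222.77
(13) = -139.03
(14) = -16.99
(15) = -48.76
(16) = 717.22
(17) = 41.12
(18) = -168.90
(19) = -85.04
(20) = 683.52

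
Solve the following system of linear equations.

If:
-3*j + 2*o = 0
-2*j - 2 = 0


Then:
j = -1
o = -3/2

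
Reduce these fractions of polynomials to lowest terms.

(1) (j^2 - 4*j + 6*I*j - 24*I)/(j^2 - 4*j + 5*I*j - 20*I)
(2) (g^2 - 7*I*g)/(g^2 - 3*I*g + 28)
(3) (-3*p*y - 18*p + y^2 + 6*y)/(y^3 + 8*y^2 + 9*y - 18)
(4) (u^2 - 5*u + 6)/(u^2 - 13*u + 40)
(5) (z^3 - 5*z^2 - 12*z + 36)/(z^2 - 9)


(1) = (j + 6*I)/(j + 5*I)
(2) = g/(g + 4*I)
(3) = (-3*p + y)/(y^2 + 2*y - 3)
(4) = (u^2 - 5*u + 6)/(u^2 - 13*u + 40)
(5) = (z^2 - 8*z + 12)/(z - 3)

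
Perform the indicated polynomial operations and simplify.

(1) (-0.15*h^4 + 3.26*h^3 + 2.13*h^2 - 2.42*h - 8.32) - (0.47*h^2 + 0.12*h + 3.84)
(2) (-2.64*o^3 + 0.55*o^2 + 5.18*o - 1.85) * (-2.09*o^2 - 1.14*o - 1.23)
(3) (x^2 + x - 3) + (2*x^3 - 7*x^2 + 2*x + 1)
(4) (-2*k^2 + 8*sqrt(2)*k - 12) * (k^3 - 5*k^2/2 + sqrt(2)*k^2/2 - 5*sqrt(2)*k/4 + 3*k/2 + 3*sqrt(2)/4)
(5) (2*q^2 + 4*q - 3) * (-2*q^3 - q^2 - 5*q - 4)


(1) = -0.15*h^4 + 3.26*h^3 + 1.66*h^2 - 2.54*h - 12.16
(2) = 5.5176*o^5 + 1.8601*o^4 - 8.206*o^3 - 2.7152*o^2 - 4.2624*o + 2.2755
(3) = 2*x^3 - 6*x^2 + 3*x - 2
(4) = -2*k^5 + 5*k^4 + 7*sqrt(2)*k^4 - 35*sqrt(2)*k^3/2 - 7*k^3 + 9*sqrt(2)*k^2/2 + 10*k^2 - 6*k + 15*sqrt(2)*k - 9*sqrt(2)
(5) = -4*q^5 - 10*q^4 - 8*q^3 - 25*q^2 - q + 12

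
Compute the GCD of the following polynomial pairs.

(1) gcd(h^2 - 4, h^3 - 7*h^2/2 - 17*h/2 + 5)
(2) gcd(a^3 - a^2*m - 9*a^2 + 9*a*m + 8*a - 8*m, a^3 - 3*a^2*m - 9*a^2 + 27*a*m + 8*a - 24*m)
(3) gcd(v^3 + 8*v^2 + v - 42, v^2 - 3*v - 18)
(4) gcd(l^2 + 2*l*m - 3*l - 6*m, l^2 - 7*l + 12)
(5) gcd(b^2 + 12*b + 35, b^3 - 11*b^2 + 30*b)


(1) = gcd((h - 2)*(h + 2), (h - 5)*(h - 1/2)*(h + 2)) = h + 2
(2) = a^2 - 9*a + 8
(3) = gcd((v - 2)*(v + 3)*(v + 7), (v - 6)*(v + 3)) = v + 3
(4) = l - 3
(5) = gcd((b + 5)*(b + 7), b*(b - 6)*(b - 5)) = 1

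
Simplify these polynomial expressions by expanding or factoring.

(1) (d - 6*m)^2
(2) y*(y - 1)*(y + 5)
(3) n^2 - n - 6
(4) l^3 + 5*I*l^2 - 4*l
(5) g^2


(1) = d^2 - 12*d*m + 36*m^2
(2) = y^3 + 4*y^2 - 5*y
(3) = (n - 3)*(n + 2)
(4) = l*(l + I)*(l + 4*I)
(5) = g^2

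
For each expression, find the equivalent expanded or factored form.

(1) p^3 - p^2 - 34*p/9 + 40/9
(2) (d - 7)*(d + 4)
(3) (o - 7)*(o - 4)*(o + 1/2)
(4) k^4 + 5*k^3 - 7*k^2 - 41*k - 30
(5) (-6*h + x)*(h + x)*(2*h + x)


(1) = (p - 5/3)*(p - 4/3)*(p + 2)
(2) = d^2 - 3*d - 28
(3) = o^3 - 21*o^2/2 + 45*o/2 + 14
(4) = (k - 3)*(k + 1)*(k + 2)*(k + 5)
(5) = -12*h^3 - 16*h^2*x - 3*h*x^2 + x^3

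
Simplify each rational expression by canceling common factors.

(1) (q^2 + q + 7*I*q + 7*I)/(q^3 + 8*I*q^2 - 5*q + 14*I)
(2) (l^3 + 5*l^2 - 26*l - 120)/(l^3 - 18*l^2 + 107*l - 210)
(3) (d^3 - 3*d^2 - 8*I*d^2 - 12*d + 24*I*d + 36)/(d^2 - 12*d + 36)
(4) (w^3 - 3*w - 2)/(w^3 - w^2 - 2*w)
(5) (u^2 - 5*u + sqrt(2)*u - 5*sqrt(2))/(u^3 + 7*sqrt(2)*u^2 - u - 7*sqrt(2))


(1) = (q + 1)/(q^2 + I*q + 2)
(2) = (l^2 + 10*l + 24)/(l^2 - 13*l + 42)
(3) = (d^3 + d^2*(-3 - 8*I) + d*(-12 + 24*I) + 36)/(d^2 - 12*d + 36)
(4) = (w + 1)/w
(5) = (u^2 + u*(-5 + sqrt(2)) - 5*sqrt(2))/(u^3 + 7*sqrt(2)*u^2 - u - 7*sqrt(2))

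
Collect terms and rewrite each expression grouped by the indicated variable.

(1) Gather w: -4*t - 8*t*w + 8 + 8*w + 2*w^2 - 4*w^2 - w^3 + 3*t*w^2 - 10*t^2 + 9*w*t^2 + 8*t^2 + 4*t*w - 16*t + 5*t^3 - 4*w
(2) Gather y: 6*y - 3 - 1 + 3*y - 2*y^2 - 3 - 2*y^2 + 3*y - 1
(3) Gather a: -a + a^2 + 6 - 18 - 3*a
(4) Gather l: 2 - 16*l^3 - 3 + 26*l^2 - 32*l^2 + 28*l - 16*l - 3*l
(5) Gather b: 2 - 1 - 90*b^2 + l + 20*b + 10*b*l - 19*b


(1) = 5*t^3 - 2*t^2 - 20*t - w^3 + w^2*(3*t - 2) + w*(9*t^2 - 4*t + 4) + 8
(2) = -4*y^2 + 12*y - 8
(3) = a^2 - 4*a - 12
(4) = -16*l^3 - 6*l^2 + 9*l - 1
(5) = -90*b^2 + b*(10*l + 1) + l + 1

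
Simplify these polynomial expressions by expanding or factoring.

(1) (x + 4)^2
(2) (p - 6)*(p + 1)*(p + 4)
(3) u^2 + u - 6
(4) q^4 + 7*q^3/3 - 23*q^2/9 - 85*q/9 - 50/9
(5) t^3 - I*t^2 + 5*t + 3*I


(1) = x^2 + 8*x + 16
(2) = p^3 - p^2 - 26*p - 24
(3) = (u - 2)*(u + 3)
(4) = (q - 2)*(q + 1)*(q + 5/3)^2
(5) = (t - 3*I)*(t + I)^2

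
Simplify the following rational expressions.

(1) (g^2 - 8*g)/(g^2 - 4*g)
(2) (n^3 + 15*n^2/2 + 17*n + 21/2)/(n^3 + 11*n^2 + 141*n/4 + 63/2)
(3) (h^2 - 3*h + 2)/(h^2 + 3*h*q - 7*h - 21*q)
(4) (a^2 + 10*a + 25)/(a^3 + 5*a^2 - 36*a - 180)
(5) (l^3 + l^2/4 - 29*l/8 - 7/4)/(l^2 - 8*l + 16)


(1) = (g - 8)/(g - 4)
(2) = (2*n^2 + 8*n + 6)/(2*n^2 + 15*n + 18)
(3) = (h^2 - 3*h + 2)/(h^2 + 3*h*q - 7*h - 21*q)
(4) = (a + 5)/(a^2 - 36)
(5) = (8*l^3 + 2*l^2 - 29*l - 14)/(8*l^2 - 64*l + 128)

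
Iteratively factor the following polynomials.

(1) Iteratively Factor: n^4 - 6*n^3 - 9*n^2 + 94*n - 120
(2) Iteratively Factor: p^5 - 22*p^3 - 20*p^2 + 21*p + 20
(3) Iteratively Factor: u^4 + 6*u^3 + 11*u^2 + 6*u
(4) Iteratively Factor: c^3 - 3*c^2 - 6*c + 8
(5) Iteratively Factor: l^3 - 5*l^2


(1) = (n + 4)*(n^3 - 10*n^2 + 31*n - 30) = (n - 3)*(n + 4)*(n^2 - 7*n + 10) = (n - 5)*(n - 3)*(n + 4)*(n - 2)
(2) = (p + 4)*(p^4 - 4*p^3 - 6*p^2 + 4*p + 5) = (p - 5)*(p + 4)*(p^3 + p^2 - p - 1) = (p - 5)*(p - 1)*(p + 4)*(p^2 + 2*p + 1) = (p - 5)*(p - 1)*(p + 1)*(p + 4)*(p + 1)
(3) = (u + 3)*(u^3 + 3*u^2 + 2*u) = (u + 2)*(u + 3)*(u^2 + u) = u*(u + 2)*(u + 3)*(u + 1)
(4) = (c - 1)*(c^2 - 2*c - 8) = (c - 1)*(c + 2)*(c - 4)
(5) = (l - 5)*(l^2) = l*(l - 5)*(l)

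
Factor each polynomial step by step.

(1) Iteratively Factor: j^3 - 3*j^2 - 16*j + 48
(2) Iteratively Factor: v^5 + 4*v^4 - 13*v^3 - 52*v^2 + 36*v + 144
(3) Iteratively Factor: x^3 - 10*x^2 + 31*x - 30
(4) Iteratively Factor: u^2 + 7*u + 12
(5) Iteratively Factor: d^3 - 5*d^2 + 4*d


(1) = (j - 3)*(j^2 - 16) = (j - 3)*(j + 4)*(j - 4)
(2) = (v + 3)*(v^4 + v^3 - 16*v^2 - 4*v + 48) = (v - 2)*(v + 3)*(v^3 + 3*v^2 - 10*v - 24) = (v - 2)*(v + 3)*(v + 4)*(v^2 - v - 6) = (v - 2)*(v + 2)*(v + 3)*(v + 4)*(v - 3)
(3) = (x - 3)*(x^2 - 7*x + 10) = (x - 3)*(x - 2)*(x - 5)
(4) = (u + 3)*(u + 4)
(5) = (d)*(d^2 - 5*d + 4) = d*(d - 1)*(d - 4)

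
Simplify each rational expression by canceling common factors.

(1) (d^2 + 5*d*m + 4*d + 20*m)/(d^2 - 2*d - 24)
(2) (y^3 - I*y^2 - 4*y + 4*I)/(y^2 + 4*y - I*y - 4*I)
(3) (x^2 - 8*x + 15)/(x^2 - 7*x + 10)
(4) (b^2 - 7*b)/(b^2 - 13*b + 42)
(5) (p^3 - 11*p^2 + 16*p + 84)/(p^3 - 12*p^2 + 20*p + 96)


(1) = (d + 5*m)/(d - 6)
(2) = (y^2 - 4)/(y + 4)
(3) = (x - 3)/(x - 2)
(4) = b/(b - 6)
(5) = (p - 7)/(p - 8)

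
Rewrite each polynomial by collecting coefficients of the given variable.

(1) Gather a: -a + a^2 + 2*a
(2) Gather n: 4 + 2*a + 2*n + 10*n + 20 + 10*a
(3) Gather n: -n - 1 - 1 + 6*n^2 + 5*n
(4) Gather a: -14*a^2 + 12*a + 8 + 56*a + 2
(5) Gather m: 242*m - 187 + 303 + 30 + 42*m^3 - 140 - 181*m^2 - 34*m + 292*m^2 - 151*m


(1) = a^2 + a
(2) = 12*a + 12*n + 24
(3) = 6*n^2 + 4*n - 2
(4) = -14*a^2 + 68*a + 10
(5) = 42*m^3 + 111*m^2 + 57*m + 6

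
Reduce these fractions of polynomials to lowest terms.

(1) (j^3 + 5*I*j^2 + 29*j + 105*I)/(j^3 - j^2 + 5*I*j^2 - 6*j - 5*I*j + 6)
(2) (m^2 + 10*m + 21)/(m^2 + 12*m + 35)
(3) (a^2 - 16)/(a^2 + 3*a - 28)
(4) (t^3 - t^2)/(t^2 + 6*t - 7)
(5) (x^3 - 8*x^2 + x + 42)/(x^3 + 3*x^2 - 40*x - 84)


(1) = (j^2 + 2*I*j + 35)/(j^2 + j*(-1 + 2*I) - 2*I)
(2) = (m + 3)/(m + 5)
(3) = (a + 4)/(a + 7)
(4) = t^2/(t + 7)
(5) = (x^2 - 10*x + 21)/(x^2 + x - 42)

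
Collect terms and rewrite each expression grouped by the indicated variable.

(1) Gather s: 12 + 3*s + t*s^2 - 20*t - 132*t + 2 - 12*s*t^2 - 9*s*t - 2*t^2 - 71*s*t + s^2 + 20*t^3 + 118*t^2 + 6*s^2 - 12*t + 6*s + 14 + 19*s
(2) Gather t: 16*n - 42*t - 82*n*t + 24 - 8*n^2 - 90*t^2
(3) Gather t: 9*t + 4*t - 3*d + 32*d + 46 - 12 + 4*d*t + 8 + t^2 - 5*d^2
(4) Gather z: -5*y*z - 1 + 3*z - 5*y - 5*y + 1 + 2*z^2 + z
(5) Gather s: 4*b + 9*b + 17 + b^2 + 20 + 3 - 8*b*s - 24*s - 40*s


(1) = s^2*(t + 7) + s*(-12*t^2 - 80*t + 28) + 20*t^3 + 116*t^2 - 164*t + 28
(2) = -8*n^2 + 16*n - 90*t^2 + t*(-82*n - 42) + 24
(3) = -5*d^2 + 29*d + t^2 + t*(4*d + 13) + 42
(4) = -10*y + 2*z^2 + z*(4 - 5*y)
(5) = b^2 + 13*b + s*(-8*b - 64) + 40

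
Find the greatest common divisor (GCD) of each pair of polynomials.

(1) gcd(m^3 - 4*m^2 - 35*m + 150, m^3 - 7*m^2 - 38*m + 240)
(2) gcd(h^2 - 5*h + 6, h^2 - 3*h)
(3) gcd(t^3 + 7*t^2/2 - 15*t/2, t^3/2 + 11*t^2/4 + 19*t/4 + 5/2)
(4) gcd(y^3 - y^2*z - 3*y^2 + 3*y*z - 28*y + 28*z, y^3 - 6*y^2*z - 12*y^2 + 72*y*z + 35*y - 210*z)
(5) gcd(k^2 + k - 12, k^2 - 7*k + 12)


(1) = m^2 + m - 30
(2) = gcd((h - 3)*(h - 2), h*(h - 3)) = h - 3
(3) = gcd(t*(t - 3/2)*(t + 5), (t/2 + 1/2)*(t + 2)*(t + 5/2)) = 1
(4) = y - 7
(5) = k - 3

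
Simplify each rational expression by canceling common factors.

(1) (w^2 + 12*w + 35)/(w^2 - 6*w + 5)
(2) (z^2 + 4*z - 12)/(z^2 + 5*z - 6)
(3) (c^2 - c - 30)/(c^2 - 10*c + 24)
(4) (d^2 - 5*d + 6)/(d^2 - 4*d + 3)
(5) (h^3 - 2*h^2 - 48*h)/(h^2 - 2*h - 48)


(1) = (w^2 + 12*w + 35)/(w^2 - 6*w + 5)
(2) = (z - 2)/(z - 1)
(3) = (c + 5)/(c - 4)
(4) = (d - 2)/(d - 1)
(5) = h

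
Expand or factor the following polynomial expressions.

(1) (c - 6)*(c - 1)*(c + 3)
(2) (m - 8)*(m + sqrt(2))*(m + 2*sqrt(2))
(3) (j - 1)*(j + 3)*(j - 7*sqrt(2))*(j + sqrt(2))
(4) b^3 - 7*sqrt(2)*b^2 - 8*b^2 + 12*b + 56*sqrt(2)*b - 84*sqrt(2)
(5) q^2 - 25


(1) = c^3 - 4*c^2 - 15*c + 18
(2) = m^3 - 8*m^2 + 3*sqrt(2)*m^2 - 24*sqrt(2)*m + 4*m - 32
(3) = j^4 - 6*sqrt(2)*j^3 + 2*j^3 - 17*j^2 - 12*sqrt(2)*j^2 - 28*j + 18*sqrt(2)*j + 42
(4) = (b - 6)*(b - 2)*(b - 7*sqrt(2))
(5) = (q - 5)*(q + 5)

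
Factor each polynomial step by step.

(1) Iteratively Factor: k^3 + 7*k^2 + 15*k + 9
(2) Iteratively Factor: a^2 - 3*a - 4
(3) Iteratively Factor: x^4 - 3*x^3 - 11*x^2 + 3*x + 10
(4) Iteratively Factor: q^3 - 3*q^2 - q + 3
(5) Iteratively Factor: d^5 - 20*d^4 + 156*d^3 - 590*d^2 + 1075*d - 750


(1) = (k + 3)*(k^2 + 4*k + 3) = (k + 3)^2*(k + 1)
(2) = (a + 1)*(a - 4)
(3) = (x + 1)*(x^3 - 4*x^2 - 7*x + 10) = (x + 1)*(x + 2)*(x^2 - 6*x + 5) = (x - 5)*(x + 1)*(x + 2)*(x - 1)
(4) = (q - 3)*(q^2 - 1) = (q - 3)*(q - 1)*(q + 1)
(5) = (d - 3)*(d^4 - 17*d^3 + 105*d^2 - 275*d + 250) = (d - 5)*(d - 3)*(d^3 - 12*d^2 + 45*d - 50) = (d - 5)^2*(d - 3)*(d^2 - 7*d + 10) = (d - 5)^3*(d - 3)*(d - 2)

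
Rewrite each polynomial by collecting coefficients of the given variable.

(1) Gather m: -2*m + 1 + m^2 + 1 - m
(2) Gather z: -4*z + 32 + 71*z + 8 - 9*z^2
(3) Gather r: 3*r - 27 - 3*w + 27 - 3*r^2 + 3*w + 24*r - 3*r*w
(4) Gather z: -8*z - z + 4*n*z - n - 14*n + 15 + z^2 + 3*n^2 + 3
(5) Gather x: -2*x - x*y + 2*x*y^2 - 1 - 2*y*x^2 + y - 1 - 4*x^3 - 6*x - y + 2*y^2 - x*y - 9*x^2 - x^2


(1) = m^2 - 3*m + 2
(2) = -9*z^2 + 67*z + 40
(3) = -3*r^2 + r*(27 - 3*w)
(4) = 3*n^2 - 15*n + z^2 + z*(4*n - 9) + 18
(5) = -4*x^3 + x^2*(-2*y - 10) + x*(2*y^2 - 2*y - 8) + 2*y^2 - 2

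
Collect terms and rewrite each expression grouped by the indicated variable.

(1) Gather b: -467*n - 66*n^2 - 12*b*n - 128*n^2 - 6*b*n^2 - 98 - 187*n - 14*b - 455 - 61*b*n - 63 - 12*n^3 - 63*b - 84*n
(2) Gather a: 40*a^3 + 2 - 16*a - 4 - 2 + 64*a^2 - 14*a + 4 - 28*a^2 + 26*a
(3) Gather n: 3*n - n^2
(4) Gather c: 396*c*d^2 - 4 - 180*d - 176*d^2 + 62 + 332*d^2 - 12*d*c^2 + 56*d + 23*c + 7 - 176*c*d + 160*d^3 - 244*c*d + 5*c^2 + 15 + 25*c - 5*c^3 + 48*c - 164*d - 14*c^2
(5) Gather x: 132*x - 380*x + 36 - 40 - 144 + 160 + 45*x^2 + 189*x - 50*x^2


(1) = b*(-6*n^2 - 73*n - 77) - 12*n^3 - 194*n^2 - 738*n - 616
(2) = 40*a^3 + 36*a^2 - 4*a
(3) = -n^2 + 3*n
(4) = -5*c^3 + c^2*(-12*d - 9) + c*(396*d^2 - 420*d + 96) + 160*d^3 + 156*d^2 - 288*d + 80
(5) = -5*x^2 - 59*x + 12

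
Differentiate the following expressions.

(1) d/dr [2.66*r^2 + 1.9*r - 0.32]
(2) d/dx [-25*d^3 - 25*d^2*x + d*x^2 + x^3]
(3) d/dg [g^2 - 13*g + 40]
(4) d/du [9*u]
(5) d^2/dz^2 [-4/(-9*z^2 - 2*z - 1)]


(1) = 5.32*r + 1.9
(2) = -25*d^2 + 2*d*x + 3*x^2
(3) = 2*g - 13
(4) = 9
(5) = 8*(-81*z^2 - 18*z + 4*(9*z + 1)^2 - 9)/(9*z^2 + 2*z + 1)^3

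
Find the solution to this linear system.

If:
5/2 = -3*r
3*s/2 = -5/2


Then:
r = -5/6
s = -5/3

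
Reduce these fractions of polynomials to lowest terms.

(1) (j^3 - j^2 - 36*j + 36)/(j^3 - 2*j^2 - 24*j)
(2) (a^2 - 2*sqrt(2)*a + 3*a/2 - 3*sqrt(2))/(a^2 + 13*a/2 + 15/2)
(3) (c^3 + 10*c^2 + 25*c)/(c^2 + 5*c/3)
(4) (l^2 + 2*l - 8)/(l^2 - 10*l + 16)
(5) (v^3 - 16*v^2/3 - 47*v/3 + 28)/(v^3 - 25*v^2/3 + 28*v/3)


(1) = (j^2 + 5*j - 6)/(j^2 + 4*j)
(2) = (4*a - 8*sqrt(2))/(4*a + 20)
(3) = (3*c^2 + 30*c + 75)/(3*c + 5)
(4) = (l + 4)/(l - 8)
(5) = (v + 3)/v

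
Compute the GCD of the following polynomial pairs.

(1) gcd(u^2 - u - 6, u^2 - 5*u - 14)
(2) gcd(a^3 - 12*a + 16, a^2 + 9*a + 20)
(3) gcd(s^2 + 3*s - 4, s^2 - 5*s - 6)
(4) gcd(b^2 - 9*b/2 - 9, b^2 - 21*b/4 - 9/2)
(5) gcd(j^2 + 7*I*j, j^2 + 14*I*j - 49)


(1) = gcd((u - 3)*(u + 2), (u - 7)*(u + 2)) = u + 2
(2) = gcd((a - 2)^2*(a + 4), (a + 4)*(a + 5)) = a + 4
(3) = 1
(4) = b - 6
(5) = gcd(j*(j + 7*I), (j + 7*I)^2) = j + 7*I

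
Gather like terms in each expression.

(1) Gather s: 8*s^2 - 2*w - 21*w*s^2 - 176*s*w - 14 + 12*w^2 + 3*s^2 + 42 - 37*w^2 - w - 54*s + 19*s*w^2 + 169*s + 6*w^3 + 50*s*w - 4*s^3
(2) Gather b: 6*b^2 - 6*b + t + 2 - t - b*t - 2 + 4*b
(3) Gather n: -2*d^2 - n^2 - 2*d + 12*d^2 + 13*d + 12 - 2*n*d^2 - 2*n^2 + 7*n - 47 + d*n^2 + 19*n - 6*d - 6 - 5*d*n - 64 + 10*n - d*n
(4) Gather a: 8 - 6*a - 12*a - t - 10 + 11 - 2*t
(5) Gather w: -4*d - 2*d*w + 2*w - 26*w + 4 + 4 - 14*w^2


(1) = -4*s^3 + s^2*(11 - 21*w) + s*(19*w^2 - 126*w + 115) + 6*w^3 - 25*w^2 - 3*w + 28
(2) = 6*b^2 + b*(-t - 2)
(3) = 10*d^2 + 5*d + n^2*(d - 3) + n*(-2*d^2 - 6*d + 36) - 105
(4) = -18*a - 3*t + 9
(5) = -4*d - 14*w^2 + w*(-2*d - 24) + 8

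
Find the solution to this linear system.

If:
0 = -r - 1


Then:
r = -1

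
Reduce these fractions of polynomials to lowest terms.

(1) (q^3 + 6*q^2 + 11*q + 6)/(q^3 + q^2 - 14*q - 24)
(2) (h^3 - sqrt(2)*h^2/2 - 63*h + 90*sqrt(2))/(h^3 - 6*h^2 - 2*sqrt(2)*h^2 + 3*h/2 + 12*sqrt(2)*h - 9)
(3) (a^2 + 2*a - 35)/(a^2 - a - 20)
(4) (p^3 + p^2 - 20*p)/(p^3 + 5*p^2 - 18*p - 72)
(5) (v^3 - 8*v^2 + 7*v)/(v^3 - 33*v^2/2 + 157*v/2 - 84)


(1) = (q + 1)/(q - 4)
(2) = (4*h^2 + 4*sqrt(2)*h - 240)/(4*h^2 + h*(-24 - 2*sqrt(2)) + 12*sqrt(2))
(3) = (a + 7)/(a + 4)
(4) = (p^2 + 5*p)/(p^2 + 9*p + 18)
(5) = (2*v^2 - 2*v)/(2*v^2 - 19*v + 24)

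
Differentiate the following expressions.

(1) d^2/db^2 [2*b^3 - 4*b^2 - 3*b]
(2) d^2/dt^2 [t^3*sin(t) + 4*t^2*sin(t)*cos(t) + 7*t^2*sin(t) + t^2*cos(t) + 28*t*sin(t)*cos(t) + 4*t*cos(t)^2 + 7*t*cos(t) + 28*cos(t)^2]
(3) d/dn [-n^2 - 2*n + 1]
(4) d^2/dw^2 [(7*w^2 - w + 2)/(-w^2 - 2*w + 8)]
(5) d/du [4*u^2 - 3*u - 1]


(1) = 12*b - 8
(2) = -t^3*sin(t) - 7*t^2*sin(t) - 8*t^2*sin(2*t) + 5*t^2*cos(t) + 2*t*sin(t) - 56*t*sin(2*t) + 21*t*cos(t) + 8*t*cos(2*t) - 4*sin(2*t) + 2*cos(t)
(3) = -2*n - 2
(4) = 6*(5*w^3 - 58*w^2 + 4*w - 152)/(w^6 + 6*w^5 - 12*w^4 - 88*w^3 + 96*w^2 + 384*w - 512)
(5) = 8*u - 3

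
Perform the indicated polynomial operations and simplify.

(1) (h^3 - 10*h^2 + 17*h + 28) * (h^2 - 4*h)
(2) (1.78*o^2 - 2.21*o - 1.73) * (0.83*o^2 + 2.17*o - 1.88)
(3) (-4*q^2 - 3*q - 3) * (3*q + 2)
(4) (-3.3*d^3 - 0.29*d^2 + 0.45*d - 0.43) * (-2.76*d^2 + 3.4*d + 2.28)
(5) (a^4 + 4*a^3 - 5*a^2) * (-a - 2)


(1) = h^5 - 14*h^4 + 57*h^3 - 40*h^2 - 112*h
(2) = 1.4774*o^4 + 2.0283*o^3 - 9.578*o^2 + 0.4007*o + 3.2524
(3) = -12*q^3 - 17*q^2 - 15*q - 6
(4) = 9.108*d^5 - 10.4196*d^4 - 9.752*d^3 + 2.0556*d^2 - 0.436*d - 0.9804
(5) = -a^5 - 6*a^4 - 3*a^3 + 10*a^2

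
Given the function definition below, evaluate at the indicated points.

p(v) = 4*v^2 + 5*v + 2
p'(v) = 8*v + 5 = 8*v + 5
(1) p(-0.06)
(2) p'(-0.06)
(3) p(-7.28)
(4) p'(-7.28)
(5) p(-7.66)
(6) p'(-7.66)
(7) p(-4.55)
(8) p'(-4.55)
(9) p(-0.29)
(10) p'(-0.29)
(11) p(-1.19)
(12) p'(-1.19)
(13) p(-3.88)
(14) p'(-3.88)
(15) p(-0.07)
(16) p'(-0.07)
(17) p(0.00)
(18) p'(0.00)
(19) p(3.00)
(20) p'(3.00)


(1) = 1.71
(2) = 4.52
(3) = 177.59
(4) = -53.24
(5) = 198.40
(6) = -56.28
(7) = 62.06
(8) = -31.40
(9) = 0.89
(10) = 2.68
(11) = 1.71
(12) = -4.52
(13) = 42.82
(14) = -26.04
(15) = 1.67
(16) = 4.44
(17) = 2.00
(18) = 5.00
(19) = 53.00
(20) = 29.00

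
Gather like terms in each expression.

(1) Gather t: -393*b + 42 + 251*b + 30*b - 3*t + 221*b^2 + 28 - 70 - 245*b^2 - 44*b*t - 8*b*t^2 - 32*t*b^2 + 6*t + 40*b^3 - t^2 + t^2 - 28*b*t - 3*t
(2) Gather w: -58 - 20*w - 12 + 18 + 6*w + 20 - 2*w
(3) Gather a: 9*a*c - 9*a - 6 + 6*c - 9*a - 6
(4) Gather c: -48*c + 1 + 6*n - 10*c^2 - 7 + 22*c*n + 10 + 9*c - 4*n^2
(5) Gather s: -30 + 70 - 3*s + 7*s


(1) = 40*b^3 - 24*b^2 - 8*b*t^2 - 112*b + t*(-32*b^2 - 72*b)
(2) = -16*w - 32
(3) = a*(9*c - 18) + 6*c - 12
(4) = -10*c^2 + c*(22*n - 39) - 4*n^2 + 6*n + 4
(5) = 4*s + 40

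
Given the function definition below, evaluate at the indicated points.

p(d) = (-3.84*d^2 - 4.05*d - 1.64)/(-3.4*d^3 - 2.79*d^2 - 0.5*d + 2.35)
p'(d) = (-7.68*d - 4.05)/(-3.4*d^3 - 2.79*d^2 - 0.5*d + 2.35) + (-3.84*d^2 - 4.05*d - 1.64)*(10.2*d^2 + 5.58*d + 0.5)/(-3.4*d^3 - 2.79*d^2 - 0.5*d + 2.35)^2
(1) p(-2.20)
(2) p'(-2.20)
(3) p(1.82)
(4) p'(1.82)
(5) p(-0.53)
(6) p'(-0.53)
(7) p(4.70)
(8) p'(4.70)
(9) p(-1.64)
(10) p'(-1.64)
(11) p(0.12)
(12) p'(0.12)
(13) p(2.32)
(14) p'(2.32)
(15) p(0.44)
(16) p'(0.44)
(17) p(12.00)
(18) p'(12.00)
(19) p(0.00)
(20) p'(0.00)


(1) = -0.43
(2) = -0.13
(3) = 0.77
(4) = -0.57
(5) = -0.24
(6) = -0.03
(7) = 0.25
(8) = -0.06
(9) = -0.50
(10) = -0.08
(11) = -0.97
(12) = -2.79
(13) = 0.56
(14) = -0.30
(15) = -3.20
(16) = -17.86
(17) = 0.10
(18) = -0.01
(19) = -0.70
(20) = -1.87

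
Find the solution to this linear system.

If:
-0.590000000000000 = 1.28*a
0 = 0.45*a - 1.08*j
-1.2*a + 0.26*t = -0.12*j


Then:
a = -0.46
j = -0.19
t = -2.04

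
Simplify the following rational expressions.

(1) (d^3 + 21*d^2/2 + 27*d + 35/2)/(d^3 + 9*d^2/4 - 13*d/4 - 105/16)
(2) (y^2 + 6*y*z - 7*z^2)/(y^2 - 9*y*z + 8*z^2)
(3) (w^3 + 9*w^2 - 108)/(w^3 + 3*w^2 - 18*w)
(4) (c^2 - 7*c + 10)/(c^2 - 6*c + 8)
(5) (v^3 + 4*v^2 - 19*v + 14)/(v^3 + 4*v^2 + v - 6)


(1) = (8*d^2 + 64*d + 56)/(8*d^2 - 2*d - 21)
(2) = (y + 7*z)/(y - 8*z)
(3) = (w + 6)/w
(4) = (c - 5)/(c - 4)
(5) = (v^2 + 5*v - 14)/(v^2 + 5*v + 6)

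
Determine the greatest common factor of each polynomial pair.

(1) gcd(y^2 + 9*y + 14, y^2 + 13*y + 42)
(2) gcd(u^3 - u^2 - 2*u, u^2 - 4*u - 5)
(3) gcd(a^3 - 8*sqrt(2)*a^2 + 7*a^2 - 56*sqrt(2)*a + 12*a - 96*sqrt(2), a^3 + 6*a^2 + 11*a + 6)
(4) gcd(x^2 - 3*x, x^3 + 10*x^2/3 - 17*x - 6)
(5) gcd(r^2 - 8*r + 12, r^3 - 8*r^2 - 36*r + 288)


(1) = gcd((y + 2)*(y + 7), (y + 6)*(y + 7)) = y + 7
(2) = gcd(u*(u - 2)*(u + 1), (u - 5)*(u + 1)) = u + 1
(3) = a + 3
(4) = gcd(x*(x - 3), (x - 3)*(x + 1/3)*(x + 6)) = x - 3
(5) = gcd((r - 6)*(r - 2), (r - 8)*(r - 6)*(r + 6)) = r - 6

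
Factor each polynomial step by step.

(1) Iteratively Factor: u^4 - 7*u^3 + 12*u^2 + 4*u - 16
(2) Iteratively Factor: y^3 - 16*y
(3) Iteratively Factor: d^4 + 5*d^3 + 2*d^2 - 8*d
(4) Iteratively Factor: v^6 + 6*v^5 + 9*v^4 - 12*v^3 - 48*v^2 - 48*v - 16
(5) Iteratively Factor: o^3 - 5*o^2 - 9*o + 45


(1) = (u + 1)*(u^3 - 8*u^2 + 20*u - 16) = (u - 2)*(u + 1)*(u^2 - 6*u + 8) = (u - 2)^2*(u + 1)*(u - 4)
(2) = (y + 4)*(y^2 - 4*y) = (y - 4)*(y + 4)*(y)
(3) = (d + 2)*(d^3 + 3*d^2 - 4*d) = (d - 1)*(d + 2)*(d^2 + 4*d) = (d - 1)*(d + 2)*(d + 4)*(d)
(4) = (v + 2)*(v^5 + 4*v^4 + v^3 - 14*v^2 - 20*v - 8) = (v + 1)*(v + 2)*(v^4 + 3*v^3 - 2*v^2 - 12*v - 8) = (v + 1)*(v + 2)^2*(v^3 + v^2 - 4*v - 4) = (v + 1)^2*(v + 2)^2*(v^2 - 4) = (v - 2)*(v + 1)^2*(v + 2)^2*(v + 2)
(5) = (o - 5)*(o^2 - 9) = (o - 5)*(o + 3)*(o - 3)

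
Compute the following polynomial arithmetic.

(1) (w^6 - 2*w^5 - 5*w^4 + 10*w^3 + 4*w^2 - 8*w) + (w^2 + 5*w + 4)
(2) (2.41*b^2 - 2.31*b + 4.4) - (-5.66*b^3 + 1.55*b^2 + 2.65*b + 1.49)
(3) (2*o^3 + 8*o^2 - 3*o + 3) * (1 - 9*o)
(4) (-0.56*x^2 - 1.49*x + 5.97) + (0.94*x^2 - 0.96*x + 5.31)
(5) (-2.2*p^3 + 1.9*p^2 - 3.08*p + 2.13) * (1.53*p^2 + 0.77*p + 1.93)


(1) = w^6 - 2*w^5 - 5*w^4 + 10*w^3 + 5*w^2 - 3*w + 4
(2) = 5.66*b^3 + 0.86*b^2 - 4.96*b + 2.91
(3) = -18*o^4 - 70*o^3 + 35*o^2 - 30*o + 3
(4) = 0.38*x^2 - 2.45*x + 11.28
(5) = -3.366*p^5 + 1.213*p^4 - 7.4954*p^3 + 4.5543*p^2 - 4.3043*p + 4.1109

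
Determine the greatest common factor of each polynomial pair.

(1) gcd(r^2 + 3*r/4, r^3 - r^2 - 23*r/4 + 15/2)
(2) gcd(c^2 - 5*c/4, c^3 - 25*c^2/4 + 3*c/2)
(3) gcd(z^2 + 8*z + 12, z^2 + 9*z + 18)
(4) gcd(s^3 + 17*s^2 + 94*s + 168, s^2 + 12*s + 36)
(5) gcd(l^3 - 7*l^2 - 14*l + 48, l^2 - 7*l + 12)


(1) = gcd(r*(r + 3/4), (r - 2)*(r - 3/2)*(r + 5/2)) = 1
(2) = c
(3) = gcd((z + 2)*(z + 6), (z + 3)*(z + 6)) = z + 6
(4) = s + 6
(5) = 1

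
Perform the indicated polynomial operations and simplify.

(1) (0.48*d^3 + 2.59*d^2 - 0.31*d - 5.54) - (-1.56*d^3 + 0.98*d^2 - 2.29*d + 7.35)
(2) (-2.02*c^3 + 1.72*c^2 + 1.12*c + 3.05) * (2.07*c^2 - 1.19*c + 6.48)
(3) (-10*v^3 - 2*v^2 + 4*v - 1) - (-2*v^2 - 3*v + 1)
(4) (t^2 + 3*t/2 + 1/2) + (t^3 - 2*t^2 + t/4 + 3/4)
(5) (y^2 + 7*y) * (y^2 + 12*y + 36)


(1) = 2.04*d^3 + 1.61*d^2 + 1.98*d - 12.89
(2) = -4.1814*c^5 + 5.9642*c^4 - 12.818*c^3 + 16.1263*c^2 + 3.6281*c + 19.764
(3) = -10*v^3 + 7*v - 2
(4) = t^3 - t^2 + 7*t/4 + 5/4
(5) = y^4 + 19*y^3 + 120*y^2 + 252*y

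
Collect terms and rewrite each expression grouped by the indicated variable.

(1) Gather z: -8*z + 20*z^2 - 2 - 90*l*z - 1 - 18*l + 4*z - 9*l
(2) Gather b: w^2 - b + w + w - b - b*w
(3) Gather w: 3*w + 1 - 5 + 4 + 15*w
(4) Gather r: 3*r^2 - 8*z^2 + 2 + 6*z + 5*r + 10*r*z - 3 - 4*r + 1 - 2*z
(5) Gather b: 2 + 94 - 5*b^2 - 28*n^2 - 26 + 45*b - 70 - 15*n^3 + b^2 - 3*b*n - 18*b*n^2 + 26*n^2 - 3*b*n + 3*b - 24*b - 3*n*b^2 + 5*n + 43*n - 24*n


(1) = -27*l + 20*z^2 + z*(-90*l - 4) - 3
(2) = b*(-w - 2) + w^2 + 2*w
(3) = 18*w
(4) = 3*r^2 + r*(10*z + 1) - 8*z^2 + 4*z
(5) = b^2*(-3*n - 4) + b*(-18*n^2 - 6*n + 24) - 15*n^3 - 2*n^2 + 24*n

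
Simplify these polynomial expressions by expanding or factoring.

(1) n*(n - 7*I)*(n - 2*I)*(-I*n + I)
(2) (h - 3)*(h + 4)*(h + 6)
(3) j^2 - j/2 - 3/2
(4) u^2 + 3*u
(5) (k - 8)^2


(1) = -I*n^4 - 9*n^3 + I*n^3 + 9*n^2 + 14*I*n^2 - 14*I*n
(2) = h^3 + 7*h^2 - 6*h - 72
(3) = (j - 3/2)*(j + 1)
(4) = u*(u + 3)
(5) = k^2 - 16*k + 64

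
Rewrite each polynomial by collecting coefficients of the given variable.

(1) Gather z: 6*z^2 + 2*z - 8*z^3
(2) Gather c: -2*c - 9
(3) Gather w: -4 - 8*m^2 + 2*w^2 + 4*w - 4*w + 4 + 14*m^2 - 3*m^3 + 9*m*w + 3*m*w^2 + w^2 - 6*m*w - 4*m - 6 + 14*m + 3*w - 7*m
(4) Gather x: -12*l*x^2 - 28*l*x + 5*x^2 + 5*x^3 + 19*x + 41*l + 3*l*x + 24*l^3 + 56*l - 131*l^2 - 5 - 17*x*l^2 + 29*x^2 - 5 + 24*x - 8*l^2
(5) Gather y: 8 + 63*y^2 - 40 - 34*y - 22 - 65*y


(1) = -8*z^3 + 6*z^2 + 2*z
(2) = -2*c - 9
(3) = -3*m^3 + 6*m^2 + 3*m + w^2*(3*m + 3) + w*(3*m + 3) - 6
(4) = 24*l^3 - 139*l^2 + 97*l + 5*x^3 + x^2*(34 - 12*l) + x*(-17*l^2 - 25*l + 43) - 10
(5) = 63*y^2 - 99*y - 54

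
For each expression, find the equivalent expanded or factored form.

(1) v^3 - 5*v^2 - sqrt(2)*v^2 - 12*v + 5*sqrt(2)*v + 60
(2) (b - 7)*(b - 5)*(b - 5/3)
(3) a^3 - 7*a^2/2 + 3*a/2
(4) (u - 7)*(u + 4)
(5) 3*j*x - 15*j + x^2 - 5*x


(1) = (v - 5)*(v - 3*sqrt(2))*(v + 2*sqrt(2))
(2) = b^3 - 41*b^2/3 + 55*b - 175/3
(3) = a*(a - 3)*(a - 1/2)
(4) = u^2 - 3*u - 28
(5) = (3*j + x)*(x - 5)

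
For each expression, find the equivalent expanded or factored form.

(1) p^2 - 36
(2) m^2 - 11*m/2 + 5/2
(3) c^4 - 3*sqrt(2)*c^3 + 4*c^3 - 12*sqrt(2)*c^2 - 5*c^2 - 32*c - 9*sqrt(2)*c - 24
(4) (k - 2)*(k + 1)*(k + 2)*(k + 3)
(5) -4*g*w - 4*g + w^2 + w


(1) = (p - 6)*(p + 6)
(2) = (m - 5)*(m - 1/2)
(3) = (c + 3)*(c - 4*sqrt(2))*(sqrt(2)*c/2 + 1)*(sqrt(2)*c + sqrt(2))
(4) = k^4 + 4*k^3 - k^2 - 16*k - 12
(5) = (-4*g + w)*(w + 1)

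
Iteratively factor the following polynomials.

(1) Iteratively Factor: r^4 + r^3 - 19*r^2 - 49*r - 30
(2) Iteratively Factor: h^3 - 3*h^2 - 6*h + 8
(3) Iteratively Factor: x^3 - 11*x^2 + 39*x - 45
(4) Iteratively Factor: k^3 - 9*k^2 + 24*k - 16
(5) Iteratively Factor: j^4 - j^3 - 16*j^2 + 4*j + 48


(1) = (r + 2)*(r^3 - r^2 - 17*r - 15) = (r - 5)*(r + 2)*(r^2 + 4*r + 3) = (r - 5)*(r + 2)*(r + 3)*(r + 1)
(2) = (h + 2)*(h^2 - 5*h + 4) = (h - 4)*(h + 2)*(h - 1)
(3) = (x - 3)*(x^2 - 8*x + 15) = (x - 3)^2*(x - 5)
(4) = (k - 4)*(k^2 - 5*k + 4) = (k - 4)*(k - 1)*(k - 4)
(5) = (j - 4)*(j^3 + 3*j^2 - 4*j - 12) = (j - 4)*(j - 2)*(j^2 + 5*j + 6) = (j - 4)*(j - 2)*(j + 2)*(j + 3)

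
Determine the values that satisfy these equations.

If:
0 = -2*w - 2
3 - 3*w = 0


Then:
No Solution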